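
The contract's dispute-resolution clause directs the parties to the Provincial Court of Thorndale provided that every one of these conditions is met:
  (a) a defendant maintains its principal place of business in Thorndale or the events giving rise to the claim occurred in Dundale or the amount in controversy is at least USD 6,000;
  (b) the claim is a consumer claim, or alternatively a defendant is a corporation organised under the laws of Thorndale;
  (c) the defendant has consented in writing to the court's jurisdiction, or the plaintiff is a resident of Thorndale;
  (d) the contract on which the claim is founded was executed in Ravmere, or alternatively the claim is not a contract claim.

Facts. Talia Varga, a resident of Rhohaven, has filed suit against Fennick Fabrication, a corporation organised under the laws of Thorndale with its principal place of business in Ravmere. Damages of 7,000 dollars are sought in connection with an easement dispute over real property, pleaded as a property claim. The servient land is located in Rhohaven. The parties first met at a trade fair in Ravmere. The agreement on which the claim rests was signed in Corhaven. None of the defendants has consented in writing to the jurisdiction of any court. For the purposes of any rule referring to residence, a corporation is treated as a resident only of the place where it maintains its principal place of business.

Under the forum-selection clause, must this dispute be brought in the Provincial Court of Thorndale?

The Provincial Court of Thorndale:
  (a) The amount in controversy is 7,000 dollars, which meets the USD 6,000 floor, which satisfies one of the alternatives. Satisfied.
  (b) Fennick Fabrication is organised under the laws of Thorndale, so one alternative holds. Met.
  (c) No such written consent has been filed; the plaintiff resides in Rhohaven, not Thorndale — no alternative holds. Not met.
  (d) The claim is a property claim, not a contract claim, which satisfies one of the alternatives. Met.
  → Forum clause is not triggered.

No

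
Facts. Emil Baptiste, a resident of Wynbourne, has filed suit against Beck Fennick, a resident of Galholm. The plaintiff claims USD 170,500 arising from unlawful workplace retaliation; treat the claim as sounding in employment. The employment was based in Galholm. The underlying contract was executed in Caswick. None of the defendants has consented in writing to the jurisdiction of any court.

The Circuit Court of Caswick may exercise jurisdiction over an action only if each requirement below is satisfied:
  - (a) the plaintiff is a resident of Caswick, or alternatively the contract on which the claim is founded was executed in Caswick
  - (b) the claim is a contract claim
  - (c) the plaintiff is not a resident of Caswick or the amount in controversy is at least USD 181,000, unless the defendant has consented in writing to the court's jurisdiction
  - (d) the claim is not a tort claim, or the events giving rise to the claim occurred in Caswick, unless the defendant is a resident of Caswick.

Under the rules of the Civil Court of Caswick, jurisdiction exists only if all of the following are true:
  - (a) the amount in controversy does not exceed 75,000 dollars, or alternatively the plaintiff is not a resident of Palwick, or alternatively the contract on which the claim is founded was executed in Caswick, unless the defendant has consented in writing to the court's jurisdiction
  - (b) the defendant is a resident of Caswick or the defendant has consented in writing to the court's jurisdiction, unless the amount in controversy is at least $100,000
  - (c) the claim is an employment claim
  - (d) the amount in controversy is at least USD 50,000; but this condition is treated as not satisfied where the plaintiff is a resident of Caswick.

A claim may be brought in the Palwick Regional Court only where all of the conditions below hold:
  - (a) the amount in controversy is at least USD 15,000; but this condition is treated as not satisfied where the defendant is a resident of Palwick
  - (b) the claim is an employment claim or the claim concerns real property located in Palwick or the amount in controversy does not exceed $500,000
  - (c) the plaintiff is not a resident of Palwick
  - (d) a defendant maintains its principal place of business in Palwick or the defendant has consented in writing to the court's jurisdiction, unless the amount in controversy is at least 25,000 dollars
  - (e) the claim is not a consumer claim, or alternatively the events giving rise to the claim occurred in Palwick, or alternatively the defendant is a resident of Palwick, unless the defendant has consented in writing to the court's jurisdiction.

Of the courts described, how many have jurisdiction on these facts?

The Circuit Court of Caswick:
  (a) The contract was executed in Caswick, which satisfies one of the alternatives. Met.
  (b) The claim is an employment claim, not a contract claim. Condition not met.
  (c) The plaintiff resides in Wynbourne, which is not Caswick, so one alternative holds. Condition met.
  (d) The claim is an employment claim, not a tort claim, which satisfies one of the alternatives. Satisfied.
  → The court lacks jurisdiction.
The Civil Court of Caswick:
  (a) The plaintiff resides in Wynbourne, which is not Palwick, so one alternative holds. Satisfied.
  (b) The defendant resides in Galholm, not Caswick; no such written consent has been filed — every alternative fails. However, the amount in controversy is $170,500, which meets the $100,000 floor, so the 'unless' proviso supplies this condition. Satisfied.
  (c) The claim is an employment claim. Met.
  (d) The amount in controversy is 170,500 dollars, which meets the $50,000 floor. The carve-out does not apply: the plaintiff resides in Wynbourne, not Caswick. Condition met.
  → All conditions met; jurisdiction exists.
The Palwick Regional Court:
  (a) The amount in controversy is 170,500 dollars, which meets the USD 15,000 floor. The carve-out does not apply: the defendant resides in Galholm, not Palwick. Condition met.
  (b) The claim is an employment claim, so this disjunct is met. Satisfied.
  (c) The plaintiff resides in Wynbourne, which is not Palwick. Condition met.
  (d) No defendant is a corporation; no such written consent has been filed — every alternative fails. However, the amount in controversy is 170,500 dollars, which meets the 25,000 dollars floor, so the 'unless' proviso supplies this condition. Met.
  (e) The claim is an employment claim, not a consumer claim — that alternative is enough. Condition met.
  → All conditions met; jurisdiction exists.
Courts with jurisdiction: the Civil Court of Caswick, the Palwick Regional Court — 2 in total.

2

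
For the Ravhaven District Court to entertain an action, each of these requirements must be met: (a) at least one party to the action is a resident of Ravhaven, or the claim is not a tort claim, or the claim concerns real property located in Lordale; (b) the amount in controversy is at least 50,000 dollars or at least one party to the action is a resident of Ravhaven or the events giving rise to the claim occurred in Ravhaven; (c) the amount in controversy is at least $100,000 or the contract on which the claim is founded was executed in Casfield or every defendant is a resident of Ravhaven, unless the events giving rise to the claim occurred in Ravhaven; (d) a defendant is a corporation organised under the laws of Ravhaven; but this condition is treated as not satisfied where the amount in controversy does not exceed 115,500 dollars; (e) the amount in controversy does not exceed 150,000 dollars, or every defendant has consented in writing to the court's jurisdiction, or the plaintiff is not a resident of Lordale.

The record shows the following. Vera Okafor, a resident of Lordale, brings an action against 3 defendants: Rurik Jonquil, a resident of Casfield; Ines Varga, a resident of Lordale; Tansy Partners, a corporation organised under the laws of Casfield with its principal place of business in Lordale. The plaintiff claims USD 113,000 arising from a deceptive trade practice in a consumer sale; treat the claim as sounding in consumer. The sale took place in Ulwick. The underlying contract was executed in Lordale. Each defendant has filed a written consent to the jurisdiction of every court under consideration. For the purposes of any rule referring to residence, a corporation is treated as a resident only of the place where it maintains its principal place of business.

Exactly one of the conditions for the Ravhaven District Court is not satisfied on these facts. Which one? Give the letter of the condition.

(d)

The Ravhaven District Court:
  (a) The claim is a consumer claim, not a tort claim, so this disjunct is met. Satisfied.
  (b) The amount in controversy is 113,000 dollars, which meets the USD 50,000 floor — that alternative is enough. Met.
  (c) The amount in controversy is $113,000, which meets the 100,000 dollars floor, which satisfies one of the alternatives. Met.
  (d) The corporate defendant(s) are organised in Casfield, not Ravhaven. Not satisfied.
  (e) The amount in controversy is 113,000 dollars, within the USD 150,000 ceiling, which satisfies one of the alternatives. Satisfied.
Only condition (d) fails.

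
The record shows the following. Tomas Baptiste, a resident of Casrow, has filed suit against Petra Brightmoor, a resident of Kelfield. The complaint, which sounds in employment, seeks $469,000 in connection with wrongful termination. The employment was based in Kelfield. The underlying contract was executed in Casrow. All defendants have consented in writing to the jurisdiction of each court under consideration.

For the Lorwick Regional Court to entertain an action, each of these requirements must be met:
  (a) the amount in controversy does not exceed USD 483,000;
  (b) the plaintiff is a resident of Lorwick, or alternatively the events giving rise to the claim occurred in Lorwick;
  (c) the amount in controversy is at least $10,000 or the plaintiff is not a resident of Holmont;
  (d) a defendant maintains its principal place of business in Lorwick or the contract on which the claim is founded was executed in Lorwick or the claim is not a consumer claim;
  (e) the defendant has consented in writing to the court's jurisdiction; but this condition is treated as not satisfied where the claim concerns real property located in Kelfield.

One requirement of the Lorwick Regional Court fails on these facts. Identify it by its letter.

(b)

The Lorwick Regional Court:
  (a) The amount in controversy is USD 469,000, within the 483,000 dollars ceiling. Condition met.
  (b) The plaintiff resides in Casrow, not Lorwick; the operative events occurred in Kelfield, not Lorwick — every alternative fails. Condition not met.
  (c) The amount in controversy is $469,000, which meets the 10,000 dollars floor, so this disjunct is met. Condition met.
  (d) The claim is an employment claim, not a consumer claim, which satisfies one of the alternatives. Condition met.
  (e) Every defendant has filed written consent. And the carve-out is inapplicable — the claim does not concern real property. Condition met.
Only condition (b) fails.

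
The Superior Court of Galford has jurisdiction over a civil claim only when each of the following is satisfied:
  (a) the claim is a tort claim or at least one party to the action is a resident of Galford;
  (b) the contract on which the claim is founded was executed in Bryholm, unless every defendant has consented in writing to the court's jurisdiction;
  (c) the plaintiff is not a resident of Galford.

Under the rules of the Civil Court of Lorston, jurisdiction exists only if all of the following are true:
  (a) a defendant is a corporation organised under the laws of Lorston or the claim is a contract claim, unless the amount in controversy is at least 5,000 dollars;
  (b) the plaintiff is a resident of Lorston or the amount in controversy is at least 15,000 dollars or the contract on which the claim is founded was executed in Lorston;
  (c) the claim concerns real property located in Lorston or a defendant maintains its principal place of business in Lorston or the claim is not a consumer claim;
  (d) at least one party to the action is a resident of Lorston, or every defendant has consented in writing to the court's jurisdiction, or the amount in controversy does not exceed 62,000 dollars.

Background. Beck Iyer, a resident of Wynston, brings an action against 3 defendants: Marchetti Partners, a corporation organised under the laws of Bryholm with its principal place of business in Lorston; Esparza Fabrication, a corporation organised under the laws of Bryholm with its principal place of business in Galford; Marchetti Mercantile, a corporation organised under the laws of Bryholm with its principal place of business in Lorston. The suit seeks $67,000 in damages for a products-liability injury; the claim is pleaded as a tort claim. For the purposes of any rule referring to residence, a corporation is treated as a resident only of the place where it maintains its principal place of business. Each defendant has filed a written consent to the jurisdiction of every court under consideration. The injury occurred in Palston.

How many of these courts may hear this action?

2

The Superior Court of Galford:
  (a) The claim is a tort claim, which satisfies one of the alternatives. Met.
  (b) No contract (and hence no place of execution) is alleged. The proviso rescues it, though: every defendant has filed written consent. Condition met.
  (c) The plaintiff resides in Wynston, which is not Galford. Satisfied.
  → All conditions met; jurisdiction exists.
The Civil Court of Lorston:
  (a) The corporate defendant(s) are organised in Bryholm, not Lorston; the claim is a tort claim, not a contract claim — no alternative holds. However, the amount in controversy is $67,000, which meets the USD 5,000 floor, so the 'unless' proviso supplies this condition. Condition met.
  (b) The amount in controversy is $67,000, which meets the 15,000 dollars floor, which satisfies one of the alternatives. Met.
  (c) Marchetti Partners has its principal place of business in Lorston, so this disjunct is met. Satisfied.
  (d) Marchetti Partners resides in Lorston — that alternative is enough. Met.
  → All conditions met; jurisdiction exists.
Courts with jurisdiction: the Superior Court of Galford, the Civil Court of Lorston — 2 in total.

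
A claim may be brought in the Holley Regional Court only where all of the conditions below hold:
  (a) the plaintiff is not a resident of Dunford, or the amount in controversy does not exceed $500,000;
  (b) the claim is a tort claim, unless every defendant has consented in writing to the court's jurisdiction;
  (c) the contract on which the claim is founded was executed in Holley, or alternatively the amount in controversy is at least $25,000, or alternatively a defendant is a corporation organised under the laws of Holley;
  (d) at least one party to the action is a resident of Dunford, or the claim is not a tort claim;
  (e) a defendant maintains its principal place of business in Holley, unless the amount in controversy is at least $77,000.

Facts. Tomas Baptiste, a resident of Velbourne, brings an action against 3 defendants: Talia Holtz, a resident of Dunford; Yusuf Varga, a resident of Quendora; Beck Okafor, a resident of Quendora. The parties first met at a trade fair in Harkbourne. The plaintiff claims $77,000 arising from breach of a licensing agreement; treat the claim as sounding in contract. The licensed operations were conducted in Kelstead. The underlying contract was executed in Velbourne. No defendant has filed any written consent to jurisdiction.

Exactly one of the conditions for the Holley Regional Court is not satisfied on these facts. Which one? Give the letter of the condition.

(b)

The Holley Regional Court:
  (a) The plaintiff resides in Velbourne, which is not Dunford, which satisfies one of the alternatives. Satisfied.
  (b) The claim is a contract claim, not a tort claim. Nor does the 'unless' clause help: no such written consent has been filed. Fails.
  (c) The amount in controversy is 77,000 dollars, which meets the USD 25,000 floor, so this disjunct is met. Condition met.
  (d) Talia Holtz resides in Dunford — that alternative is enough. Satisfied.
  (e) No defendant is a corporation. The proviso rescues it, though: the amount in controversy is USD 77,000, which meets the USD 77,000 floor. Met.
Only condition (b) fails.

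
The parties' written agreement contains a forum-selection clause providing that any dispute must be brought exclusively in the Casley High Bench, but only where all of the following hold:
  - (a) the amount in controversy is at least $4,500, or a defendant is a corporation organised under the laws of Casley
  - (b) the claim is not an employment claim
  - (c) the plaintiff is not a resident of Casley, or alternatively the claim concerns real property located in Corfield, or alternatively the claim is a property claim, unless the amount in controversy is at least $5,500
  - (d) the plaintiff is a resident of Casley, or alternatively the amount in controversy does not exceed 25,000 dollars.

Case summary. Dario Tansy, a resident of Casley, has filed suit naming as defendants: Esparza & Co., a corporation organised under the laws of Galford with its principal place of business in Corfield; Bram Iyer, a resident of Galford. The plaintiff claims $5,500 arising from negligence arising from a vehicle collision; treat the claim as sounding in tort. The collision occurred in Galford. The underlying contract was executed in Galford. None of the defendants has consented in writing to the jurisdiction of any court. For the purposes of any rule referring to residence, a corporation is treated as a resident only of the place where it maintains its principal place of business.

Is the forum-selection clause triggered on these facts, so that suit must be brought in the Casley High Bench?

The Casley High Bench:
  (a) The amount in controversy is USD 5,500, which meets the $4,500 floor, which satisfies one of the alternatives. Condition met.
  (b) The claim is a tort claim, not an employment claim. Met.
  (c) The plaintiff resides in Casley; the claim does not concern real property; the claim is a tort claim, not a property claim — every alternative fails. The proviso rescues it, though: the amount in controversy is $5,500, which meets the $5,500 floor. Condition met.
  (d) The plaintiff resides in Casley, so one alternative holds. Satisfied.
  → The clause applies.

Yes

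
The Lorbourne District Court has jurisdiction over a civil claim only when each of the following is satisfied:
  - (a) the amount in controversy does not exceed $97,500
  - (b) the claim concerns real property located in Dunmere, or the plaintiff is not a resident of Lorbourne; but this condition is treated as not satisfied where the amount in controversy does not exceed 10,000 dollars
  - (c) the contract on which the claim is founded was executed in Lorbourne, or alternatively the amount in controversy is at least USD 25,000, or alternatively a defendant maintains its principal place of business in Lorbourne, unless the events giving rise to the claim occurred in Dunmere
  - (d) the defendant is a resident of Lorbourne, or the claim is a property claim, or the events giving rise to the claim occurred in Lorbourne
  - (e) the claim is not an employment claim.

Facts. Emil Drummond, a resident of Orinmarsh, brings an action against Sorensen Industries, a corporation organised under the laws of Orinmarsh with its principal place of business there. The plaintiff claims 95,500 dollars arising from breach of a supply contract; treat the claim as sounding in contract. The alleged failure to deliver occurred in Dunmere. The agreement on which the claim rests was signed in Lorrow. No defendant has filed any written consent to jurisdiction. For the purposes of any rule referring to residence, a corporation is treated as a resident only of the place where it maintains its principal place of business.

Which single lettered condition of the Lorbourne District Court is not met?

The Lorbourne District Court:
  (a) The amount in controversy is $95,500, within the $97,500 ceiling. Condition met.
  (b) The plaintiff resides in Orinmarsh, which is not Lorbourne, so this disjunct is met. The carve-out does not apply: the amount in controversy is $95,500, above the $10,000 ceiling. Met.
  (c) The amount in controversy is USD 95,500, which meets the 25,000 dollars floor — that alternative is enough. Satisfied.
  (d) The defendant resides in Orinmarsh, not Lorbourne; the claim is a contract claim, not a property claim; the operative events occurred in Dunmere, not Lorbourne — none of the alternatives is met. Not satisfied.
  (e) The claim is a contract claim, not an employment claim. Met.
Only condition (d) fails.

(d)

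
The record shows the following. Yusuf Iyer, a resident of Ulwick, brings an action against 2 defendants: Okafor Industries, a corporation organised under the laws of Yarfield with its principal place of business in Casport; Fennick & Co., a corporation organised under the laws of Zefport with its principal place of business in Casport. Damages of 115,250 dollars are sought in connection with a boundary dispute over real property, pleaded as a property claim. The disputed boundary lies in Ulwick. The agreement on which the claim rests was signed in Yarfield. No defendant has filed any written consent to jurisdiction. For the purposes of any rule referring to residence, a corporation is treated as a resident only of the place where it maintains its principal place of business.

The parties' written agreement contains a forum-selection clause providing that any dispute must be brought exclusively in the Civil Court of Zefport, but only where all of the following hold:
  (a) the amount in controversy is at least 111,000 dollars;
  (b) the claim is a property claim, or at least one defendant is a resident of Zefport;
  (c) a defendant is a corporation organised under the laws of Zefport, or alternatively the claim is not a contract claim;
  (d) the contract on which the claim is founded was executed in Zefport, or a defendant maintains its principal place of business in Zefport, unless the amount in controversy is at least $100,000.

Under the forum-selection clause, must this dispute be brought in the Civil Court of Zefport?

The Civil Court of Zefport:
  (a) The amount in controversy is 115,250 dollars, which meets the 111,000 dollars floor. Condition met.
  (b) The claim is a property claim, which satisfies one of the alternatives. Met.
  (c) Fennick & Co. is organised under the laws of Zefport, which satisfies one of the alternatives. Satisfied.
  (d) The contract was executed in Yarfield, not Zefport; the corporate defendant(s) have their principal place of business in Casport, not Zefport — none of the alternatives is met. But the amount in controversy is 115,250 dollars, which meets the $100,000 floor, and the 'unless' clause therefore excuses the requirement. Condition met.
  → Forum clause is triggered.

Yes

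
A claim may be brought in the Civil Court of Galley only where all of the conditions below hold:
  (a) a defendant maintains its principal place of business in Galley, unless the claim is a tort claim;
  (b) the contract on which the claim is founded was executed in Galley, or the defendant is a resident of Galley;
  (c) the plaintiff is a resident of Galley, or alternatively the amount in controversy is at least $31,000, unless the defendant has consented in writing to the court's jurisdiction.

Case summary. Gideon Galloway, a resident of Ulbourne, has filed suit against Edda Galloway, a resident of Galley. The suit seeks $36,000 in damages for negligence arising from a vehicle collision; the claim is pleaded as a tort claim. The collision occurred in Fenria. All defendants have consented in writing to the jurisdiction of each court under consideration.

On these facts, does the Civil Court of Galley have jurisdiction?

The Civil Court of Galley:
  (a) No defendant is a corporation. The proviso rescues it, though: the claim is a tort claim. Condition met.
  (b) The defendant resides in Galley, so one alternative holds. Condition met.
  (c) The amount in controversy is 36,000 dollars, which meets the 31,000 dollars floor, so one alternative holds. Satisfied.
  → All conditions met; jurisdiction exists.

Yes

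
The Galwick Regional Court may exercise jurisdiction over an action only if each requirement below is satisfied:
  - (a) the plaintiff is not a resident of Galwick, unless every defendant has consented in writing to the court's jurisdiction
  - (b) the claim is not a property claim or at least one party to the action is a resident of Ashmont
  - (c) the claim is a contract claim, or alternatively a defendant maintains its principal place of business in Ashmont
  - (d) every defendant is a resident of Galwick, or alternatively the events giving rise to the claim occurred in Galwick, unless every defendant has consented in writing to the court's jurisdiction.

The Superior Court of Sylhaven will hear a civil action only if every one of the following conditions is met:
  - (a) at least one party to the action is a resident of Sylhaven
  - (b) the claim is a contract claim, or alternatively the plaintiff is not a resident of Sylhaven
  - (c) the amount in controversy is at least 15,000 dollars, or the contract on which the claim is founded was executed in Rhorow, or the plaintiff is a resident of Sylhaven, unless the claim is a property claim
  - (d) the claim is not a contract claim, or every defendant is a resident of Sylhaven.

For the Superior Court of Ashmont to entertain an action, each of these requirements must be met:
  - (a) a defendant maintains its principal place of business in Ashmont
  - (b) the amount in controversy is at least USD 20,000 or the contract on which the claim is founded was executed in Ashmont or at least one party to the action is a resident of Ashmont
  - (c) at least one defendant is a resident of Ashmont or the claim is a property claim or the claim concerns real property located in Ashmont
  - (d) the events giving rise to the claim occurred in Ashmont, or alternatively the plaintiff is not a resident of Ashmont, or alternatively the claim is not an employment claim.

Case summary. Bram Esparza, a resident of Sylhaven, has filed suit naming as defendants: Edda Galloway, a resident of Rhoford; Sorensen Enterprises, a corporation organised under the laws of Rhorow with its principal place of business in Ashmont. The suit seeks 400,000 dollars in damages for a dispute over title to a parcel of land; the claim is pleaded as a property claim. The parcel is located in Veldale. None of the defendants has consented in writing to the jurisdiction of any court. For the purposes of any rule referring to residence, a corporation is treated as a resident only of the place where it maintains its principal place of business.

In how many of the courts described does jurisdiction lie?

1

The Galwick Regional Court:
  (a) The plaintiff resides in Sylhaven, which is not Galwick. Satisfied.
  (b) Sorensen Enterprises resides in Ashmont, so one alternative holds. Satisfied.
  (c) Sorensen Enterprises has its principal place of business in Ashmont, so this disjunct is met. Satisfied.
  (d) The defendants reside as follows — Edda Galloway in Rhoford, Sorensen Enterprises in Ashmont — not all in Galwick; the operative events occurred in Veldale, not Galwick — every alternative fails. And no such written consent has been filed, so the proviso does not save it. Condition not met.
  → The court lacks jurisdiction.
The Superior Court of Sylhaven:
  (a) Bram Esparza resides in Sylhaven. Satisfied.
  (b) The claim is a property claim, not a contract claim; the plaintiff resides in Sylhaven — none of the alternatives is met. Fails.
  (c) The amount in controversy is 400,000 dollars, which meets the USD 15,000 floor, so one alternative holds. Condition met.
  (d) The claim is a property claim, not a contract claim, so one alternative holds. Met.
  → At least one condition fails; no jurisdiction.
The Superior Court of Ashmont:
  (a) Sorensen Enterprises has its principal place of business in Ashmont. Satisfied.
  (b) The amount in controversy is $400,000, which meets the USD 20,000 floor, so one alternative holds. Satisfied.
  (c) Sorensen Enterprises resides in Ashmont, so one alternative holds. Satisfied.
  (d) The plaintiff resides in Sylhaven, which is not Ashmont — that alternative is enough. Condition met.
  → All conditions met; jurisdiction exists.
Courts with jurisdiction: the Superior Court of Ashmont — 1 in total.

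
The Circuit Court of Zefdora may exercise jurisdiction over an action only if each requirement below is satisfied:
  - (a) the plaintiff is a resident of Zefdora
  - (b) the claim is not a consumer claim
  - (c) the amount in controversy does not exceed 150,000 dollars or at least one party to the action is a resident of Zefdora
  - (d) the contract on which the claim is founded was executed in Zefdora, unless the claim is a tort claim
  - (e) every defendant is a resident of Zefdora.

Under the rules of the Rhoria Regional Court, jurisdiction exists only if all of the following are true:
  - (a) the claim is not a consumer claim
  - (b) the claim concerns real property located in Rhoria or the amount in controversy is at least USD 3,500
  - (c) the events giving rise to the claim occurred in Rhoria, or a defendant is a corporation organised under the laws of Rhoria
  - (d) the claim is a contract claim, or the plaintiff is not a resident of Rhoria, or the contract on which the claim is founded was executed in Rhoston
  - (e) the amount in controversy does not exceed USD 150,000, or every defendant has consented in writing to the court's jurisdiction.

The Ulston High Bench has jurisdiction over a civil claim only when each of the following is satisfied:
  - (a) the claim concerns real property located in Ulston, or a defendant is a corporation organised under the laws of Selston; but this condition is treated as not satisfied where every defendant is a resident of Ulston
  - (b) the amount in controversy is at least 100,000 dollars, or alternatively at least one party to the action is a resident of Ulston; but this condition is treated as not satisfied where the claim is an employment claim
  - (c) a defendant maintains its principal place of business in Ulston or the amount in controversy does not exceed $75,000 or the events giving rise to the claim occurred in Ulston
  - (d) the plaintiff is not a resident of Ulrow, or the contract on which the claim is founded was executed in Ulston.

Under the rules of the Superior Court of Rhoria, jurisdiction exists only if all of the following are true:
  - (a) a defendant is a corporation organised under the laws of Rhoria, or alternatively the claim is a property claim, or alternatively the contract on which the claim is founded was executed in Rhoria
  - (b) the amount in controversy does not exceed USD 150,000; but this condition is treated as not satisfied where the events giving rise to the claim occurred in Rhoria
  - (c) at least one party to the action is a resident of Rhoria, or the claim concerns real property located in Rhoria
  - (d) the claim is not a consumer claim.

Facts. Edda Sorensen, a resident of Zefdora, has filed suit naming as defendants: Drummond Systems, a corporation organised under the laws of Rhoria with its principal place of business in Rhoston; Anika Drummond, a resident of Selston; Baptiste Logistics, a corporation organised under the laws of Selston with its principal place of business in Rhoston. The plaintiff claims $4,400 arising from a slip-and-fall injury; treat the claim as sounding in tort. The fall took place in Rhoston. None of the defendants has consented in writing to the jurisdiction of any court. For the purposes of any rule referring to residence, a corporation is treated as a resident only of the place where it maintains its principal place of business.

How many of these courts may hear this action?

1

The Circuit Court of Zefdora:
  (a) The plaintiff resides in Zefdora. Condition met.
  (b) The claim is a tort claim, not a consumer claim. Satisfied.
  (c) The amount in controversy is $4,400, within the 150,000 dollars ceiling — that alternative is enough. Met.
  (d) No contract (and hence no place of execution) is alleged. However, the claim is a tort claim, so the 'unless' proviso supplies this condition. Satisfied.
  (e) The defendants reside as follows — Drummond Systems in Rhoston, Anika Drummond in Selston, Baptiste Logistics in Rhoston — not all in Zefdora. Not met.
  → No jurisdiction.
The Rhoria Regional Court:
  (a) The claim is a tort claim, not a consumer claim. Satisfied.
  (b) The amount in controversy is 4,400 dollars, which meets the $3,500 floor, which satisfies one of the alternatives. Condition met.
  (c) Drummond Systems is organised under the laws of Rhoria, so one alternative holds. Met.
  (d) The plaintiff resides in Zefdora, which is not Rhoria, which satisfies one of the alternatives. Met.
  (e) The amount in controversy is 4,400 dollars, within the USD 150,000 ceiling — that alternative is enough. Condition met.
  → Jurisdiction lies.
The Ulston High Bench:
  (a) Baptiste Logistics is organised under the laws of Selston, which satisfies one of the alternatives. The carve-out does not apply: the defendants reside as follows — Drummond Systems in Rhoston, Anika Drummond in Selston, Baptiste Logistics in Rhoston — not all in Ulston. Condition met.
  (b) The amount in controversy is $4,400, below the 100,000 dollars floor; no party resides in Ulston — no alternative holds. Condition not met.
  (c) The amount in controversy is 4,400 dollars, within the 75,000 dollars ceiling, which satisfies one of the alternatives. Met.
  (d) The plaintiff resides in Zefdora, which is not Ulrow, which satisfies one of the alternatives. Satisfied.
  → At least one condition fails; no jurisdiction.
The Superior Court of Rhoria:
  (a) Drummond Systems is organised under the laws of Rhoria, which satisfies one of the alternatives. Met.
  (b) The amount in controversy is $4,400, within the $150,000 ceiling. The exception is not triggered, since the operative events occurred in Rhoston, not Rhoria. Condition met.
  (c) No party resides in Rhoria; the claim does not concern real property — none of the alternatives is met. Condition not met.
  (d) The claim is a tort claim, not a consumer claim. Met.
  → At least one condition fails; no jurisdiction.
Courts with jurisdiction: the Rhoria Regional Court — 1 in total.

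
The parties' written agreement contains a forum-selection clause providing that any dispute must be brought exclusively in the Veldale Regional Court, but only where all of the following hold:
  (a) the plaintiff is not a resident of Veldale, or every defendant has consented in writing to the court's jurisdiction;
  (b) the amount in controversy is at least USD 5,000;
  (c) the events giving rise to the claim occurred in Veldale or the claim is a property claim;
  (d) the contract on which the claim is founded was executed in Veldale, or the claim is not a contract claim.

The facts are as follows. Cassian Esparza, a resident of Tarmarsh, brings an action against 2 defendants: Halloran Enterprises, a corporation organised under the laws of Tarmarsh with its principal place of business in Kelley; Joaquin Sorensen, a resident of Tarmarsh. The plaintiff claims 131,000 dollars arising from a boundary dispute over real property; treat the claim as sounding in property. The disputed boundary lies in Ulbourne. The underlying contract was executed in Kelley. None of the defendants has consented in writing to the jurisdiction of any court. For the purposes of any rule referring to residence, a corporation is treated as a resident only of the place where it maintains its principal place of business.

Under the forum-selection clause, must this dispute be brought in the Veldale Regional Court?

The Veldale Regional Court:
  (a) The plaintiff resides in Tarmarsh, which is not Veldale, which satisfies one of the alternatives. Met.
  (b) The amount in controversy is $131,000, which meets the 5,000 dollars floor. Satisfied.
  (c) The claim is a property claim — that alternative is enough. Condition met.
  (d) The claim is a property claim, not a contract claim, so this disjunct is met. Condition met.
  → Forum clause is triggered.

Yes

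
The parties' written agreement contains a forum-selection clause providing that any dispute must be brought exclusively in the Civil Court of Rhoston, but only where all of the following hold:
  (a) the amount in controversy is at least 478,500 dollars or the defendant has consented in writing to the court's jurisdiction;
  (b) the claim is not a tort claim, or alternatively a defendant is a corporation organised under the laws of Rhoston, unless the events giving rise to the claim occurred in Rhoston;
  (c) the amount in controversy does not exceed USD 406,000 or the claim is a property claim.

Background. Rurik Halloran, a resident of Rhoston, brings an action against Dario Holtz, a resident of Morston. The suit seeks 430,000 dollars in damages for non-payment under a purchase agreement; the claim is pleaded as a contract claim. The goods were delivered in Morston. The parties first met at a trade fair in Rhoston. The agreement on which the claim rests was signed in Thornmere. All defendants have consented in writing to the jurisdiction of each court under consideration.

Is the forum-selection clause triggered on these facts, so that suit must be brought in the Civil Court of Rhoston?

No

The Civil Court of Rhoston:
  (a) Every defendant has filed written consent, so this disjunct is met. Condition met.
  (b) The claim is a contract claim, not a tort claim, so one alternative holds. Satisfied.
  (c) The amount in controversy is $430,000, above the 406,000 dollars ceiling; the claim is a contract claim, not a property claim — no alternative holds. Not satisfied.
  → The clause does not apply.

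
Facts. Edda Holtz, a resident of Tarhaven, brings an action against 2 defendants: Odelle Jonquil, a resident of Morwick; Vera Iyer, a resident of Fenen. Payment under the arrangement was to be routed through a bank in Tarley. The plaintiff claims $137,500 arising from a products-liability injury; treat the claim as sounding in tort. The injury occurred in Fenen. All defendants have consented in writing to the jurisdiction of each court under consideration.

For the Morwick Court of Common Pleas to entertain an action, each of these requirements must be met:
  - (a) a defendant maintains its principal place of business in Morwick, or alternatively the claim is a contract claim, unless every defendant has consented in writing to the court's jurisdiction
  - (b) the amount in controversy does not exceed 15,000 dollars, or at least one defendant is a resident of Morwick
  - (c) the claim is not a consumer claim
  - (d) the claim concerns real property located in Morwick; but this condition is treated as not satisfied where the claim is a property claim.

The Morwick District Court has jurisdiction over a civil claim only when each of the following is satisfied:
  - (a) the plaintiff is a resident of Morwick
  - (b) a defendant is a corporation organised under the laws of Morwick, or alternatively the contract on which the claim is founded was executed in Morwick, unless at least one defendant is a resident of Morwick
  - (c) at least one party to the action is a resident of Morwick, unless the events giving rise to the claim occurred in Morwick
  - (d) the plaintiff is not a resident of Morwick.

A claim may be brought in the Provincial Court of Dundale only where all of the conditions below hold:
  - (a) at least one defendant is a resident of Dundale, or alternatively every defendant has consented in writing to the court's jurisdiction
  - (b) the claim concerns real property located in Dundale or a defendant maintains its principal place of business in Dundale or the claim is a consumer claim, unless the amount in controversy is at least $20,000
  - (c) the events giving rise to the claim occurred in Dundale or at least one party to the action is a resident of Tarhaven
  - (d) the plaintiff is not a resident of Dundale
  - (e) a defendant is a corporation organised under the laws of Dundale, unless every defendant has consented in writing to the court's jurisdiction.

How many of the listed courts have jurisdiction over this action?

1

The Morwick Court of Common Pleas:
  (a) No defendant is a corporation; the claim is a tort claim, not a contract claim — no alternative holds. However, every defendant has filed written consent, so the 'unless' proviso supplies this condition. Met.
  (b) Odelle Jonquil resides in Morwick, so one alternative holds. Met.
  (c) The claim is a tort claim, not a consumer claim. Satisfied.
  (d) The claim does not concern real property. Fails.
  → Not every requirement is met — no jurisdiction.
The Morwick District Court:
  (a) The plaintiff resides in Tarhaven, not Morwick. Condition not met.
  (b) No defendant is a corporation; no contract (and hence no place of execution) is alleged — none of the alternatives is met. But Odelle Jonquil resides in Morwick, and the 'unless' clause therefore excuses the requirement. Condition met.
  (c) Odelle Jonquil resides in Morwick. Satisfied.
  (d) The plaintiff resides in Tarhaven, which is not Morwick. Met.
  → The court lacks jurisdiction.
The Provincial Court of Dundale:
  (a) Every defendant has filed written consent, which satisfies one of the alternatives. Met.
  (b) The claim does not concern real property; no defendant is a corporation; the claim is a tort claim, not a consumer claim — none of the alternatives is met. However, the amount in controversy is 137,500 dollars, which meets the USD 20,000 floor, so the 'unless' proviso supplies this condition. Condition met.
  (c) Edda Holtz resides in Tarhaven, so one alternative holds. Satisfied.
  (d) The plaintiff resides in Tarhaven, which is not Dundale. Satisfied.
  (e) No defendant is a corporation. However, every defendant has filed written consent, so the 'unless' proviso supplies this condition. Satisfied.
  → Every requirement is satisfied — jurisdiction.
Courts with jurisdiction: the Provincial Court of Dundale — 1 in total.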